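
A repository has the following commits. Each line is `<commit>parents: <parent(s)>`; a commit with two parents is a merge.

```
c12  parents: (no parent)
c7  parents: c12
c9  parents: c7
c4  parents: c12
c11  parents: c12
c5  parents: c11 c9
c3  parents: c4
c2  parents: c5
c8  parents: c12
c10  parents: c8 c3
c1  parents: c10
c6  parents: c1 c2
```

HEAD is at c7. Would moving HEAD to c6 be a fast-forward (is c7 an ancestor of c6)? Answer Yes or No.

Yes

A fast-forward from c7 to c6 is possible iff c7 is an ancestor of c6.
Ancestors of c6: {c1, c10, c11, c12, c2, c3, c4, c5, c6, c7, c8, c9}.
c7 is among them, so fast-forward is possible.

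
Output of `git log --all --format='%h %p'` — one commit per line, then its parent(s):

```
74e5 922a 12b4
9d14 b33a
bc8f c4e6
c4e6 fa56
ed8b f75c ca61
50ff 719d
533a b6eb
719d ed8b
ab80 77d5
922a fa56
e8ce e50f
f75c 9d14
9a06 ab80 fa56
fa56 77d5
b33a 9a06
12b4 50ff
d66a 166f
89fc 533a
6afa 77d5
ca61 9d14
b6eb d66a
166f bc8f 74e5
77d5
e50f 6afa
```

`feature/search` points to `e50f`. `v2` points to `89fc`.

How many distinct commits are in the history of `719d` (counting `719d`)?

10

Walking parent pointers from 719d: reachable set = {719d, 77d5, 9a06, 9d14, ab80, b33a, ca61, ed8b, f75c, fa56}.
That is 10 commits.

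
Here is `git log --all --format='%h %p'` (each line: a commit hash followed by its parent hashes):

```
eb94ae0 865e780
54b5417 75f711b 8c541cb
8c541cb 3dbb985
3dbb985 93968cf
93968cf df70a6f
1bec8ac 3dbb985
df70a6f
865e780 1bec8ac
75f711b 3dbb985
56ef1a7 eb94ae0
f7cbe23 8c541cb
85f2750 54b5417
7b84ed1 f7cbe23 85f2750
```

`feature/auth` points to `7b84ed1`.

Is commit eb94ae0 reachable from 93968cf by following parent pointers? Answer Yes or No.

Ancestors of 93968cf: {93968cf, df70a6f}.
eb94ae0 is not in that set, so it is not an ancestor of 93968cf.

No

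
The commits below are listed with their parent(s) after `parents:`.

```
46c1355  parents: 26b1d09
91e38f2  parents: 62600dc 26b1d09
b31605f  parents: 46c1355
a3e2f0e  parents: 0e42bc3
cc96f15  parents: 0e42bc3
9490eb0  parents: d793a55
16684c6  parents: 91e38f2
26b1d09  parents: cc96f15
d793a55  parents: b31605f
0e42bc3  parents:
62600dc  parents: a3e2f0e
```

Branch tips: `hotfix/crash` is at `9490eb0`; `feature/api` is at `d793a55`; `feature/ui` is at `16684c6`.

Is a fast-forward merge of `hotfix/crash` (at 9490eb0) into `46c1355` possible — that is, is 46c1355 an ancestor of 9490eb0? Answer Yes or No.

Yes

A fast-forward from 46c1355 to 9490eb0 is possible iff 46c1355 is an ancestor of 9490eb0.
Ancestors of 9490eb0: {0e42bc3, 26b1d09, 46c1355, 9490eb0, b31605f, cc96f15, d793a55}.
46c1355 is among them, so fast-forward is possible.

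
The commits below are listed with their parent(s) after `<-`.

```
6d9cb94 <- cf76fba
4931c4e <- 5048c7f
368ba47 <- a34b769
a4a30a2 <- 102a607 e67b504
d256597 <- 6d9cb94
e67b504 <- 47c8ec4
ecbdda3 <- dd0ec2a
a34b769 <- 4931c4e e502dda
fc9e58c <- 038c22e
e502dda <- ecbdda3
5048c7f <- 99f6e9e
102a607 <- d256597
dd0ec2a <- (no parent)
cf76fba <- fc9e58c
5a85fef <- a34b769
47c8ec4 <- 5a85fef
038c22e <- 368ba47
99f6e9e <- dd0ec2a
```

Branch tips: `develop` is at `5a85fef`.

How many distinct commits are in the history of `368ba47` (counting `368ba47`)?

Walking parent pointers from 368ba47: reachable set = {368ba47, 4931c4e, 5048c7f, 99f6e9e, a34b769, dd0ec2a, e502dda, ecbdda3}.
That is 8 commits.

8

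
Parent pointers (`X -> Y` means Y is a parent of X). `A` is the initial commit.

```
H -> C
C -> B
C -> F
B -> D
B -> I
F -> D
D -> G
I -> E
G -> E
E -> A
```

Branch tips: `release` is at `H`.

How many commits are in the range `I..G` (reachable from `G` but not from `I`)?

Reachable from G: {A, E, G}.
Reachable from I: {A, E, I}.
In G's history but not I's: {G} — 1 commit.

1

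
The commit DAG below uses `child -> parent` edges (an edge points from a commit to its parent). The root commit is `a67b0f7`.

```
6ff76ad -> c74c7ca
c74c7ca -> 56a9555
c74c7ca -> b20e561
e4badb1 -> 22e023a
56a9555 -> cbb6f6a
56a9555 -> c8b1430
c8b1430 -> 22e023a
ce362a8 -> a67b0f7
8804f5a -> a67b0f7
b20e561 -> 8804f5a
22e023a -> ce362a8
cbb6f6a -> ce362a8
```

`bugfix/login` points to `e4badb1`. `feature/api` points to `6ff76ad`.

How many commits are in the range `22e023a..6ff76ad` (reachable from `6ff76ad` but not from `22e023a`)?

7

Reachable from 6ff76ad: {22e023a, 56a9555, 6ff76ad, 8804f5a, a67b0f7, b20e561, c74c7ca, c8b1430, cbb6f6a, ce362a8}.
Reachable from 22e023a: {22e023a, a67b0f7, ce362a8}.
In 6ff76ad's history but not 22e023a's: {56a9555, 6ff76ad, 8804f5a, b20e561, c74c7ca, c8b1430, cbb6f6a} — 7 commits.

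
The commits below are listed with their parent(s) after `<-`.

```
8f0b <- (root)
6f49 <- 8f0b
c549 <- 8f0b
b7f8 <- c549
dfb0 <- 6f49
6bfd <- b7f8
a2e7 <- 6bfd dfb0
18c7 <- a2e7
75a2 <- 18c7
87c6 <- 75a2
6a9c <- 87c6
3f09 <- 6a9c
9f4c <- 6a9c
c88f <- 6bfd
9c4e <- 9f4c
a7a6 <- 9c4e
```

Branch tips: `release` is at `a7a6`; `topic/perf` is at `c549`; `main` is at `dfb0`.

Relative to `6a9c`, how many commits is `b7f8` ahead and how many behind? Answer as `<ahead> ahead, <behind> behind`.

0 ahead, 8 behind

Reachable from b7f8: {8f0b, b7f8, c549}.
Reachable from 6a9c: {18c7, 6a9c, 6bfd, 6f49, 75a2, 87c6, 8f0b, a2e7, b7f8, c549, dfb0}.
Only in b7f8's history (ahead): {} — 0.
Only in 6a9c's history (behind): {18c7, 6a9c, 6bfd, 6f49, 75a2, 87c6, a2e7, dfb0} — 8.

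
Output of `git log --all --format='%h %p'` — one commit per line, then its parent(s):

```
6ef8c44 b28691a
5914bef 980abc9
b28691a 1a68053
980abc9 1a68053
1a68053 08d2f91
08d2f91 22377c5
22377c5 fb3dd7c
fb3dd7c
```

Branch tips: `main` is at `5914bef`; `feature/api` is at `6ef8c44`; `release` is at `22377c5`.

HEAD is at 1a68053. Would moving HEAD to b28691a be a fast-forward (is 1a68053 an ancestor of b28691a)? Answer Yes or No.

A fast-forward from 1a68053 to b28691a is possible iff 1a68053 is an ancestor of b28691a.
Ancestors of b28691a: {08d2f91, 1a68053, 22377c5, b28691a, fb3dd7c}.
1a68053 is among them, so fast-forward is possible.

Yes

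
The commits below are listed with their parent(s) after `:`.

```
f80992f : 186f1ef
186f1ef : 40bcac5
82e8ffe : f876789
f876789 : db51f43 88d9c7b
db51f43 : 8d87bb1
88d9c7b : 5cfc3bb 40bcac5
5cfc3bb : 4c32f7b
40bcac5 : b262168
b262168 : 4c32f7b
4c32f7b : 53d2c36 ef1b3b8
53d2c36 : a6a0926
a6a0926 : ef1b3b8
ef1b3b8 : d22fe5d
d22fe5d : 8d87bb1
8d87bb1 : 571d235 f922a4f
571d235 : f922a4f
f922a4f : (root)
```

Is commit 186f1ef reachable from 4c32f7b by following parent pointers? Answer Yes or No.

No

Ancestors of 4c32f7b: {4c32f7b, 53d2c36, 571d235, 8d87bb1, a6a0926, d22fe5d, ef1b3b8, f922a4f}.
186f1ef is not in that set, so it is not an ancestor of 4c32f7b.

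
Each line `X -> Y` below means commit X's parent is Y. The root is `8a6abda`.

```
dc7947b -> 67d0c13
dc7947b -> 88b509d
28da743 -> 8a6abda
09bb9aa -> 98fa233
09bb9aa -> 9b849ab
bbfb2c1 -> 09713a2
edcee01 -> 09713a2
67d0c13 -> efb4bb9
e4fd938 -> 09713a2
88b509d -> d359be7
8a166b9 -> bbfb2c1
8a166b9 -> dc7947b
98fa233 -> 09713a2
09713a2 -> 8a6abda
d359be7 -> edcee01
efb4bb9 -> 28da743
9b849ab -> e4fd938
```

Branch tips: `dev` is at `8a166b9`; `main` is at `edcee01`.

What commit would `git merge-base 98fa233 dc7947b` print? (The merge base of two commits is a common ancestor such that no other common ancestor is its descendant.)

Ancestors of 98fa233: {09713a2, 8a6abda, 98fa233}.
Ancestors of dc7947b: {09713a2, 28da743, 67d0c13, 88b509d, 8a6abda, d359be7, dc7947b, edcee01, efb4bb9}.
Common ancestors: {09713a2, 8a6abda}.
Among these, 09713a2 is not an ancestor of any other common ancestor — it is the merge base.

09713a2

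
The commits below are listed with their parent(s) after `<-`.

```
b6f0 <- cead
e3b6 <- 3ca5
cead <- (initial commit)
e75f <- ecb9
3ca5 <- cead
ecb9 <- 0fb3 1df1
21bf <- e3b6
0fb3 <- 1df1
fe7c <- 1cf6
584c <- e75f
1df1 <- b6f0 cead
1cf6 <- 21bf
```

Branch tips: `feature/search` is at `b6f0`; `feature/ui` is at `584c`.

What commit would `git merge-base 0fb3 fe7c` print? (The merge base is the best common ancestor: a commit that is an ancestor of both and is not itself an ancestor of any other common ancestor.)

Ancestors of 0fb3: {0fb3, 1df1, b6f0, cead}.
Ancestors of fe7c: {1cf6, 21bf, 3ca5, cead, e3b6, fe7c}.
Common ancestors: {cead}.
The only common ancestor is cead, so it is the merge base.

cead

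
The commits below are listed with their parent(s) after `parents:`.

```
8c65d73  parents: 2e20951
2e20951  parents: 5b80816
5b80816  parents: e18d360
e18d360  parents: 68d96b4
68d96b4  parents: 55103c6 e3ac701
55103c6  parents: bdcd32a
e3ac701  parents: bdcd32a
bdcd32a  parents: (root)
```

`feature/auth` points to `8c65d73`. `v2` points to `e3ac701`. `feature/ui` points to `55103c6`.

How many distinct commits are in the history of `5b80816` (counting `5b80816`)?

6

Walking parent pointers from 5b80816: reachable set = {55103c6, 5b80816, 68d96b4, bdcd32a, e18d360, e3ac701}.
That is 6 commits.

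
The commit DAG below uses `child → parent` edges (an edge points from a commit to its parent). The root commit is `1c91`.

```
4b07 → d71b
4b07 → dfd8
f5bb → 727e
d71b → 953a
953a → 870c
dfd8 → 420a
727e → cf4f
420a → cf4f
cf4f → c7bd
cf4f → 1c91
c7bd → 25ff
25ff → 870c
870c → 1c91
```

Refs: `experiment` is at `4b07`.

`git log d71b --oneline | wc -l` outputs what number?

Walking parent pointers from d71b: reachable set = {1c91, 870c, 953a, d71b}.
That is 4 commits.

4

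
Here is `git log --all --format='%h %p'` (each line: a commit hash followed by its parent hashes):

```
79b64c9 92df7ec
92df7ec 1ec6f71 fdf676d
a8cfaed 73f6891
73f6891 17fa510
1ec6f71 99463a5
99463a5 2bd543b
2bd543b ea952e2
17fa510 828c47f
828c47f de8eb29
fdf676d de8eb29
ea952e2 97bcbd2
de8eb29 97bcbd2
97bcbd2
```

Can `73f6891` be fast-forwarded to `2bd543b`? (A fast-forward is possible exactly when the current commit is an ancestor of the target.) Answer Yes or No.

No

A fast-forward from 73f6891 to 2bd543b is possible iff 73f6891 is an ancestor of 2bd543b.
Ancestors of 2bd543b: {2bd543b, 97bcbd2, ea952e2}.
73f6891 is not among them, so fast-forward is not possible.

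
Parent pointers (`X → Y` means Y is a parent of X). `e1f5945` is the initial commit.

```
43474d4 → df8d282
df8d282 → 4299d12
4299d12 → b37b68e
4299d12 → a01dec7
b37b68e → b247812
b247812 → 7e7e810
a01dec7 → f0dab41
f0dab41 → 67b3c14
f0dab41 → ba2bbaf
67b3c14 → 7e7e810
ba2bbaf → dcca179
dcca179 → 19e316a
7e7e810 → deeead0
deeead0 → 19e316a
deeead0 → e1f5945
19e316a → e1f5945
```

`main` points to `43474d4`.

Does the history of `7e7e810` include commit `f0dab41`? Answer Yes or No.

Ancestors of 7e7e810: {19e316a, 7e7e810, deeead0, e1f5945}.
f0dab41 is not in that set, so it is not an ancestor of 7e7e810.

No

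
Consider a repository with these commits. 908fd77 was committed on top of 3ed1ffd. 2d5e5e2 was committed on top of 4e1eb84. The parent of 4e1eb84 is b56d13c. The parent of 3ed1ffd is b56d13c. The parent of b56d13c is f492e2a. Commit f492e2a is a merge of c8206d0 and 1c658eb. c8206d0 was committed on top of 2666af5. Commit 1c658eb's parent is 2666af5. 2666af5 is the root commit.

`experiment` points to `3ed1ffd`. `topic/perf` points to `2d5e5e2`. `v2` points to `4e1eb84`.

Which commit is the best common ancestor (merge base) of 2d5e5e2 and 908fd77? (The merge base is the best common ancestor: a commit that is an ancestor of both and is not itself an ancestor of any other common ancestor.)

b56d13c

Ancestors of 2d5e5e2: {1c658eb, 2666af5, 2d5e5e2, 4e1eb84, b56d13c, c8206d0, f492e2a}.
Ancestors of 908fd77: {1c658eb, 2666af5, 3ed1ffd, 908fd77, b56d13c, c8206d0, f492e2a}.
Common ancestors: {1c658eb, 2666af5, b56d13c, c8206d0, f492e2a}.
Among these, b56d13c is not an ancestor of any other common ancestor — it is the merge base.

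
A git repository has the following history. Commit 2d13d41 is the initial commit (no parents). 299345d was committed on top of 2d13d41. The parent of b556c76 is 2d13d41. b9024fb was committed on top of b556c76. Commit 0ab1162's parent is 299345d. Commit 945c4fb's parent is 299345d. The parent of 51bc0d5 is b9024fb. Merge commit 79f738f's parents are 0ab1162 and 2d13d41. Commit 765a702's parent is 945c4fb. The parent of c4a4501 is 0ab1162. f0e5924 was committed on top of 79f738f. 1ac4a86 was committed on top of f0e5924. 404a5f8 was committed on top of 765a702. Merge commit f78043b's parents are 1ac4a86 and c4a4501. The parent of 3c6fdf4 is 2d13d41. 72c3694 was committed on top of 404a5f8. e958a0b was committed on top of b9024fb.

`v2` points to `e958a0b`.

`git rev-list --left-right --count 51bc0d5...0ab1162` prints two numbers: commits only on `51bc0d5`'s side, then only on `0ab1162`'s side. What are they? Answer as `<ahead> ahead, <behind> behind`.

Reachable from 51bc0d5: {2d13d41, 51bc0d5, b556c76, b9024fb}.
Reachable from 0ab1162: {0ab1162, 299345d, 2d13d41}.
Only in 51bc0d5's history (ahead): {51bc0d5, b556c76, b9024fb} — 3.
Only in 0ab1162's history (behind): {0ab1162, 299345d} — 2.

3 ahead, 2 behind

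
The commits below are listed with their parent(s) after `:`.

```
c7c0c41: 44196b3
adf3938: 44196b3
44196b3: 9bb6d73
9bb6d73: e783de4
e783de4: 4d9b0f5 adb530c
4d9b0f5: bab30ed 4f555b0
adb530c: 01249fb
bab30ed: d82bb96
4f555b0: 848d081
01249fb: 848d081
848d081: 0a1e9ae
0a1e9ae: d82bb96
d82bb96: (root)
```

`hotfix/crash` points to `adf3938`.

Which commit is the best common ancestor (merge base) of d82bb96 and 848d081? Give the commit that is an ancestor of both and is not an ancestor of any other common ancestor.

d82bb96

Ancestors of d82bb96: {d82bb96}.
Ancestors of 848d081: {0a1e9ae, 848d081, d82bb96}.
Common ancestors: {d82bb96}.
The only common ancestor is d82bb96, so it is the merge base.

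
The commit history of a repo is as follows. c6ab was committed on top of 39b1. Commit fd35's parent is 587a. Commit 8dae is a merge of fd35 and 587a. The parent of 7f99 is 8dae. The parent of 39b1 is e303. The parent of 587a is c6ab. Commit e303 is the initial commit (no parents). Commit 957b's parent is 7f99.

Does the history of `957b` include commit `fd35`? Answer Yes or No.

Yes

Ancestors of 957b (commits reachable by following parents): {39b1, 587a, 7f99, 8dae, 957b, c6ab, e303, fd35}.
fd35 is in that set, so it is an ancestor of 957b.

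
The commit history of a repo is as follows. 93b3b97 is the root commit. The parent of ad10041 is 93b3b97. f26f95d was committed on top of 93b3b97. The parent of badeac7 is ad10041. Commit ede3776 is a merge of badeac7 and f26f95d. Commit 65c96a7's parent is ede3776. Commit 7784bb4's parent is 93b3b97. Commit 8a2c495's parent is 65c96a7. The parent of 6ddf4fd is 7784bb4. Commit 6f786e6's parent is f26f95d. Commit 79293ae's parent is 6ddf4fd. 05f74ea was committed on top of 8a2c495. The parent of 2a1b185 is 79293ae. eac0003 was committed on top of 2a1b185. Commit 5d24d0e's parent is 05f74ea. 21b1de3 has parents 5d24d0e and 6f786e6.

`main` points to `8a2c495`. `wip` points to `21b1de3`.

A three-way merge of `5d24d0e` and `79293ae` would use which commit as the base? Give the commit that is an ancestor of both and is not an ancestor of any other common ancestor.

93b3b97

Ancestors of 5d24d0e: {05f74ea, 5d24d0e, 65c96a7, 8a2c495, 93b3b97, ad10041, badeac7, ede3776, f26f95d}.
Ancestors of 79293ae: {6ddf4fd, 7784bb4, 79293ae, 93b3b97}.
Common ancestors: {93b3b97}.
The only common ancestor is 93b3b97, so it is the merge base.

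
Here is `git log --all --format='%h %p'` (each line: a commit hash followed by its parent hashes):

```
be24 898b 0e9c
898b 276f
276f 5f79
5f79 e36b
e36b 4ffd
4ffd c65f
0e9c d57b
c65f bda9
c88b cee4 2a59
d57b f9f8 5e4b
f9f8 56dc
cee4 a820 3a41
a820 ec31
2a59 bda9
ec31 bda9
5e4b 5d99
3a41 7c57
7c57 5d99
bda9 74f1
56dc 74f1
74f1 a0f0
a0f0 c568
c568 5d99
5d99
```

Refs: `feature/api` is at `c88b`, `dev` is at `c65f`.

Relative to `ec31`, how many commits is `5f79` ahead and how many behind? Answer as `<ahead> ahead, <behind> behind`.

4 ahead, 1 behind

Reachable from 5f79: {4ffd, 5d99, 5f79, 74f1, a0f0, bda9, c568, c65f, e36b}.
Reachable from ec31: {5d99, 74f1, a0f0, bda9, c568, ec31}.
Only in 5f79's history (ahead): {4ffd, 5f79, c65f, e36b} — 4.
Only in ec31's history (behind): {ec31} — 1.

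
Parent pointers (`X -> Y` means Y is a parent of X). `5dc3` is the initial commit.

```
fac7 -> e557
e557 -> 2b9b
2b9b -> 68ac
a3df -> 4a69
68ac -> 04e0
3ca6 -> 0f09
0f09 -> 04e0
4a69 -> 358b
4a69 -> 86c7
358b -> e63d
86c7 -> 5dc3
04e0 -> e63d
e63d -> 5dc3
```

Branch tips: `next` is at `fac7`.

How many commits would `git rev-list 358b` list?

3

Walking parent pointers from 358b: reachable set = {358b, 5dc3, e63d}.
That is 3 commits.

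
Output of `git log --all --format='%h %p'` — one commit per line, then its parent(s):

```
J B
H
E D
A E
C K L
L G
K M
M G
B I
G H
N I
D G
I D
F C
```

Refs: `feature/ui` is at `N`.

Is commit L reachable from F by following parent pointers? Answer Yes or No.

Yes

Ancestors of F (commits reachable by following parents): {C, F, G, H, K, L, M}.
L is in that set, so it is an ancestor of F.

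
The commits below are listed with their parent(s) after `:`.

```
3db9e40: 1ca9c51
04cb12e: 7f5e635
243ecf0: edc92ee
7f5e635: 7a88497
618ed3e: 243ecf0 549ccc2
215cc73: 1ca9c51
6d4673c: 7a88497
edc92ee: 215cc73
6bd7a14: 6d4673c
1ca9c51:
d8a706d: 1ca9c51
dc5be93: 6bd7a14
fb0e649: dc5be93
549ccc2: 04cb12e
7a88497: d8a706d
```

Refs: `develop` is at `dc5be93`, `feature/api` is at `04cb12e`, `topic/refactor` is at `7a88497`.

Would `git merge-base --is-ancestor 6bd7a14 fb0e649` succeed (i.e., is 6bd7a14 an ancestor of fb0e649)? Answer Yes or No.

Ancestors of fb0e649 (commits reachable by following parents): {1ca9c51, 6bd7a14, 6d4673c, 7a88497, d8a706d, dc5be93, fb0e649}.
6bd7a14 is in that set, so it is an ancestor of fb0e649.

Yes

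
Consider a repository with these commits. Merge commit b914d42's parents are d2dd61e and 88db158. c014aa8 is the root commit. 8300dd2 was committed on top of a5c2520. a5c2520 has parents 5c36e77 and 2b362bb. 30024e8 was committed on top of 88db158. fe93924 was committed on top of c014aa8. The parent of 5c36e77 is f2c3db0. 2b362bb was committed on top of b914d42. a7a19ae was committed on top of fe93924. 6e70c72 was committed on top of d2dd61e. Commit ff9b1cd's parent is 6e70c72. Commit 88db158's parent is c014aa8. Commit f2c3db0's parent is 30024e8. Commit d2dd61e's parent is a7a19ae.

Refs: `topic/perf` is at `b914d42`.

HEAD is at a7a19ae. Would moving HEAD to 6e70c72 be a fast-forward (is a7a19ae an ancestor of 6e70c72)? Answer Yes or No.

Yes

A fast-forward from a7a19ae to 6e70c72 is possible iff a7a19ae is an ancestor of 6e70c72.
Ancestors of 6e70c72: {6e70c72, a7a19ae, c014aa8, d2dd61e, fe93924}.
a7a19ae is among them, so fast-forward is possible.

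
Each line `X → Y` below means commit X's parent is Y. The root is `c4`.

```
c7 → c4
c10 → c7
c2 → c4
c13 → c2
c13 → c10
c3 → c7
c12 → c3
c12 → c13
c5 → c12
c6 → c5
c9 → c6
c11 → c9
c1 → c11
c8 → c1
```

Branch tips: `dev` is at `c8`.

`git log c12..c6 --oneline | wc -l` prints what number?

Reachable from c6: {c10, c12, c13, c2, c3, c4, c5, c6, c7}.
Reachable from c12: {c10, c12, c13, c2, c3, c4, c7}.
In c6's history but not c12's: {c5, c6} — 2 commits.

2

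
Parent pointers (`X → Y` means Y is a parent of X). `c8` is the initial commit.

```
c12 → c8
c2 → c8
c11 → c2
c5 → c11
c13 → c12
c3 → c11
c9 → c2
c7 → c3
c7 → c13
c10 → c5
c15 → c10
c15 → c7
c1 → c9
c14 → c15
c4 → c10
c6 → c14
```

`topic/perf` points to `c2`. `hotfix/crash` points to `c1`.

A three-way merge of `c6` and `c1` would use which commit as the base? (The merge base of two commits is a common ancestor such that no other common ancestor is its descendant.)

Ancestors of c6: {c10, c11, c12, c13, c14, c15, c2, c3, c5, c6, c7, c8}.
Ancestors of c1: {c1, c2, c8, c9}.
Common ancestors: {c2, c8}.
Among these, c2 is not an ancestor of any other common ancestor — it is the merge base.

c2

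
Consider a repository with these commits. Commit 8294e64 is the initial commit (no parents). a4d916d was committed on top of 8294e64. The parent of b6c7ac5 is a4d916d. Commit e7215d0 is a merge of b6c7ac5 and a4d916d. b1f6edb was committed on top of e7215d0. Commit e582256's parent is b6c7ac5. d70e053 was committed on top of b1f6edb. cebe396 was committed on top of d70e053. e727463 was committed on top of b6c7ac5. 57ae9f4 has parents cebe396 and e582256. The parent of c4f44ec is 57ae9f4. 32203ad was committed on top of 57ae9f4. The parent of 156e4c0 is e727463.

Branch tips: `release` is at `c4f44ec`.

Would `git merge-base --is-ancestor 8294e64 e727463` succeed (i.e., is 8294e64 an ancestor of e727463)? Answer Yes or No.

Ancestors of e727463 (commits reachable by following parents): {8294e64, a4d916d, b6c7ac5, e727463}.
8294e64 is in that set, so it is an ancestor of e727463.

Yes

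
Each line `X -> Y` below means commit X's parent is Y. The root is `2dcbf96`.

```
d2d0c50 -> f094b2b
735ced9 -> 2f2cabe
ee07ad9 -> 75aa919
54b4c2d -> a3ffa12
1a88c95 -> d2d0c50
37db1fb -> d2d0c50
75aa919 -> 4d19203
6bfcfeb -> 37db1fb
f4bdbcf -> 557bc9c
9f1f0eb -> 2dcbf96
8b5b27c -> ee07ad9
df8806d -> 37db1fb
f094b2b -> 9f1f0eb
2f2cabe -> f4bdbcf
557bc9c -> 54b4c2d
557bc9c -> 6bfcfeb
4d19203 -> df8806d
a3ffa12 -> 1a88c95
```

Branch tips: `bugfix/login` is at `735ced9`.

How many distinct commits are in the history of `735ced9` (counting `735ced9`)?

Walking parent pointers from 735ced9: reachable set = {1a88c95, 2dcbf96, 2f2cabe, 37db1fb, 54b4c2d, 557bc9c, 6bfcfeb, 735ced9, 9f1f0eb, a3ffa12, d2d0c50, f094b2b, f4bdbcf}.
That is 13 commits.

13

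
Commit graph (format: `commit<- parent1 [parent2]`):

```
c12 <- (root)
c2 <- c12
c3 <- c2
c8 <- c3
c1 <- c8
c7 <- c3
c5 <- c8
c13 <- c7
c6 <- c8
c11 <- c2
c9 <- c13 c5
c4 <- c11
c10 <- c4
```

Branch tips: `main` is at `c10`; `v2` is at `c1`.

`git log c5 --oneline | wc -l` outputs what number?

5

Walking parent pointers from c5: reachable set = {c12, c2, c3, c5, c8}.
That is 5 commits.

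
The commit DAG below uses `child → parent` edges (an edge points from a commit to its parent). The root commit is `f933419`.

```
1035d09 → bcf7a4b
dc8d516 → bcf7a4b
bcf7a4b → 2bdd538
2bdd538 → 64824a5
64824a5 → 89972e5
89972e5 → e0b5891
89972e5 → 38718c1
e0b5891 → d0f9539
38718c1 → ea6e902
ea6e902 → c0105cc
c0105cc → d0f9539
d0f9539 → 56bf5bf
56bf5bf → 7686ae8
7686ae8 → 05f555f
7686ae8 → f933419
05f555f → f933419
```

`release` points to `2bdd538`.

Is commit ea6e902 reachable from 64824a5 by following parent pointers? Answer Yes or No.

Ancestors of 64824a5 (commits reachable by following parents): {05f555f, 38718c1, 56bf5bf, 64824a5, 7686ae8, 89972e5, c0105cc, d0f9539, e0b5891, ea6e902, f933419}.
ea6e902 is in that set, so it is an ancestor of 64824a5.

Yes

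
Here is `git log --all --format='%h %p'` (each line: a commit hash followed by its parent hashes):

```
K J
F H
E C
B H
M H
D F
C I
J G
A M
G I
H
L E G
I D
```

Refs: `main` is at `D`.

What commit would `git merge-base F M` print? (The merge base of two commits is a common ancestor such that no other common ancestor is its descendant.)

Ancestors of F: {F, H}.
Ancestors of M: {H, M}.
Common ancestors: {H}.
The only common ancestor is H, so it is the merge base.

H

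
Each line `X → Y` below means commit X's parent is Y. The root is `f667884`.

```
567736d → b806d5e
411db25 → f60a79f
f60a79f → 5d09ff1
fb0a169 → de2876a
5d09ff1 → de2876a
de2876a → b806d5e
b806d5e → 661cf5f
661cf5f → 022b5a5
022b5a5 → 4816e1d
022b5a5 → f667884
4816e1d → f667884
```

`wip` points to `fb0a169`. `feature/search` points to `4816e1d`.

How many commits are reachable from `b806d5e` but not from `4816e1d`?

3

Reachable from b806d5e: {022b5a5, 4816e1d, 661cf5f, b806d5e, f667884}.
Reachable from 4816e1d: {4816e1d, f667884}.
In b806d5e's history but not 4816e1d's: {022b5a5, 661cf5f, b806d5e} — 3 commits.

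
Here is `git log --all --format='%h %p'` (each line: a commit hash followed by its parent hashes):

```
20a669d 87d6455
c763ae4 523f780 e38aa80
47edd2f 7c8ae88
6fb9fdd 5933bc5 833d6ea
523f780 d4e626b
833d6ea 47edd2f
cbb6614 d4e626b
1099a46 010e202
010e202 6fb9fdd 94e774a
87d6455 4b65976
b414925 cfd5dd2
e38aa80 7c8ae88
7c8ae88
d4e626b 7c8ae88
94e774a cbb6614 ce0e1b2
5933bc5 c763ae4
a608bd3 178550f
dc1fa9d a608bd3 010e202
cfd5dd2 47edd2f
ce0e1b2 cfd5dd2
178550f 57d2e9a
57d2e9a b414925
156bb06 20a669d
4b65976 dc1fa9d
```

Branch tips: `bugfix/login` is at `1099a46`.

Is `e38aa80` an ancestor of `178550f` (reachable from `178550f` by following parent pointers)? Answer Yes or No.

No

Ancestors of 178550f: {178550f, 47edd2f, 57d2e9a, 7c8ae88, b414925, cfd5dd2}.
e38aa80 is not in that set, so it is not an ancestor of 178550f.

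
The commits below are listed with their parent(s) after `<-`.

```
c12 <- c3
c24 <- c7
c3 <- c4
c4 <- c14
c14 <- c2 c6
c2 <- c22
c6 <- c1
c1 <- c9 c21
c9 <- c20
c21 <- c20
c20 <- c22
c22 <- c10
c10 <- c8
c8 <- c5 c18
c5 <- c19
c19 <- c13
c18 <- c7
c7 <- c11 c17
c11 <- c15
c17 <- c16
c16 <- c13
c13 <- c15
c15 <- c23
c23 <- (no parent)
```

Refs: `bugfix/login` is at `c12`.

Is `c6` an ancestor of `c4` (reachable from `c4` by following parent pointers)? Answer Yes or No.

Ancestors of c4 (commits reachable by following parents): {c1, c10, c11, c13, c14, c15, c16, c17, c18, c19, c2, c20, c21, c22, c23, c4, c5, c6, c7, c8, c9}.
c6 is in that set, so it is an ancestor of c4.

Yes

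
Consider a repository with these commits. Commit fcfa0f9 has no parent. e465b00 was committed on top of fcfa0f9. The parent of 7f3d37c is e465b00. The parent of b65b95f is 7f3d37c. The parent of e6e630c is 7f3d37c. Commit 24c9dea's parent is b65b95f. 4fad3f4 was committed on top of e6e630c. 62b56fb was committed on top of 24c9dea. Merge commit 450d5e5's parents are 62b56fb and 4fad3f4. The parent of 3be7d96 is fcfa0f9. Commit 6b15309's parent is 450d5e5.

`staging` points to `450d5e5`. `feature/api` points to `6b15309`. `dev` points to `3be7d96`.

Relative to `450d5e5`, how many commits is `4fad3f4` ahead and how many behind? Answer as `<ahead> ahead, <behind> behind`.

Reachable from 4fad3f4: {4fad3f4, 7f3d37c, e465b00, e6e630c, fcfa0f9}.
Reachable from 450d5e5: {24c9dea, 450d5e5, 4fad3f4, 62b56fb, 7f3d37c, b65b95f, e465b00, e6e630c, fcfa0f9}.
Only in 4fad3f4's history (ahead): {} — 0.
Only in 450d5e5's history (behind): {24c9dea, 450d5e5, 62b56fb, b65b95f} — 4.

0 ahead, 4 behind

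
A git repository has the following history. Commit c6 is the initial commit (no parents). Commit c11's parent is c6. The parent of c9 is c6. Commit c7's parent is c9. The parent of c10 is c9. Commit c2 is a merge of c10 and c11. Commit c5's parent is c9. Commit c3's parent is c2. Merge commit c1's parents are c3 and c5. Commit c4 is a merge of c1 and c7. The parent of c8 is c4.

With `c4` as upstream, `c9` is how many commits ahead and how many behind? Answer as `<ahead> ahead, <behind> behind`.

Reachable from c9: {c6, c9}.
Reachable from c4: {c1, c10, c11, c2, c3, c4, c5, c6, c7, c9}.
Only in c9's history (ahead): {} — 0.
Only in c4's history (behind): {c1, c10, c11, c2, c3, c4, c5, c7} — 8.

0 ahead, 8 behind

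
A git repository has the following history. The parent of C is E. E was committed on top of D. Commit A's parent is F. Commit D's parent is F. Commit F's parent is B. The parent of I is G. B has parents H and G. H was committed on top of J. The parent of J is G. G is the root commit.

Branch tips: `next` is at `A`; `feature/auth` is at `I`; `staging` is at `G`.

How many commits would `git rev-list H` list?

3

Walking parent pointers from H: reachable set = {G, H, J}.
That is 3 commits.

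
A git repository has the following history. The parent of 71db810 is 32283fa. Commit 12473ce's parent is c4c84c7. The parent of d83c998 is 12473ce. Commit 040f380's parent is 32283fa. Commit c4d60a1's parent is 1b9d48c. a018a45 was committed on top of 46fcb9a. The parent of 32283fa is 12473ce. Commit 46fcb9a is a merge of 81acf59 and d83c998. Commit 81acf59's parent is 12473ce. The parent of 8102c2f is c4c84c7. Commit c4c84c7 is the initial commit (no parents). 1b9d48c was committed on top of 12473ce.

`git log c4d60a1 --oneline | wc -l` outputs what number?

4

Walking parent pointers from c4d60a1: reachable set = {12473ce, 1b9d48c, c4c84c7, c4d60a1}.
That is 4 commits.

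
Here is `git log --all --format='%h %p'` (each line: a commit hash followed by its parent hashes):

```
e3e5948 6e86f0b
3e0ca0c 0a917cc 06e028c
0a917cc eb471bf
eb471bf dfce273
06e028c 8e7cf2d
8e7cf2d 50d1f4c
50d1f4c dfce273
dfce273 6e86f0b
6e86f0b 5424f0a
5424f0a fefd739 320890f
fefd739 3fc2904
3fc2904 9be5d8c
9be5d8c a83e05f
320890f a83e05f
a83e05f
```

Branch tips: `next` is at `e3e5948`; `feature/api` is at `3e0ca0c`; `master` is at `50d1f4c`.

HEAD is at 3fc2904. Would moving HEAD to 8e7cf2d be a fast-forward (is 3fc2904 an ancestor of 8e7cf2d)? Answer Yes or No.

A fast-forward from 3fc2904 to 8e7cf2d is possible iff 3fc2904 is an ancestor of 8e7cf2d.
Ancestors of 8e7cf2d: {320890f, 3fc2904, 50d1f4c, 5424f0a, 6e86f0b, 8e7cf2d, 9be5d8c, a83e05f, dfce273, fefd739}.
3fc2904 is among them, so fast-forward is possible.

Yes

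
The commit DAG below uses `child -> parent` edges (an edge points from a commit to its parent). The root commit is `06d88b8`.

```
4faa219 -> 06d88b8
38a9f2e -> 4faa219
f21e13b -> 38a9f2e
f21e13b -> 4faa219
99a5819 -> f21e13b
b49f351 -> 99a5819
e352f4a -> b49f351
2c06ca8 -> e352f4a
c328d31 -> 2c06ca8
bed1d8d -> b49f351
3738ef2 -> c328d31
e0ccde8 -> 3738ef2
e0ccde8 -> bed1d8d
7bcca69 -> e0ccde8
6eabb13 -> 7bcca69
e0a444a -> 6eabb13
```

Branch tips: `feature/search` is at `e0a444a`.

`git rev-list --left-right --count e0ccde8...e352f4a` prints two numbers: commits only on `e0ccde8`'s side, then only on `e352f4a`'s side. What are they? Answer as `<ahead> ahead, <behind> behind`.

5 ahead, 0 behind

Reachable from e0ccde8: {06d88b8, 2c06ca8, 3738ef2, 38a9f2e, 4faa219, 99a5819, b49f351, bed1d8d, c328d31, e0ccde8, e352f4a, f21e13b}.
Reachable from e352f4a: {06d88b8, 38a9f2e, 4faa219, 99a5819, b49f351, e352f4a, f21e13b}.
Only in e0ccde8's history (ahead): {2c06ca8, 3738ef2, bed1d8d, c328d31, e0ccde8} — 5.
Only in e352f4a's history (behind): {} — 0.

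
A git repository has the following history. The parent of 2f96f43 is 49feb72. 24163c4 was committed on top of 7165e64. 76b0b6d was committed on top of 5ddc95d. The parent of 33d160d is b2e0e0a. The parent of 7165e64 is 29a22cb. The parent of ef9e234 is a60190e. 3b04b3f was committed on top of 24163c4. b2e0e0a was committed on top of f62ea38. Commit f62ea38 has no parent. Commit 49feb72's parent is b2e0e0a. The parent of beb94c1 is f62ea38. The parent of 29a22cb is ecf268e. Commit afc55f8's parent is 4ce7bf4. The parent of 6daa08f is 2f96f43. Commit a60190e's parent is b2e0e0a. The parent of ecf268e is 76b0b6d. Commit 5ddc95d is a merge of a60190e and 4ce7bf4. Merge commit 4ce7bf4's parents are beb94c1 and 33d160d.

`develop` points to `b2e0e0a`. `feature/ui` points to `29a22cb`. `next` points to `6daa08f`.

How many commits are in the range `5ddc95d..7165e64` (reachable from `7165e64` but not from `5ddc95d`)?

Reachable from 7165e64: {29a22cb, 33d160d, 4ce7bf4, 5ddc95d, 7165e64, 76b0b6d, a60190e, b2e0e0a, beb94c1, ecf268e, f62ea38}.
Reachable from 5ddc95d: {33d160d, 4ce7bf4, 5ddc95d, a60190e, b2e0e0a, beb94c1, f62ea38}.
In 7165e64's history but not 5ddc95d's: {29a22cb, 7165e64, 76b0b6d, ecf268e} — 4 commits.

4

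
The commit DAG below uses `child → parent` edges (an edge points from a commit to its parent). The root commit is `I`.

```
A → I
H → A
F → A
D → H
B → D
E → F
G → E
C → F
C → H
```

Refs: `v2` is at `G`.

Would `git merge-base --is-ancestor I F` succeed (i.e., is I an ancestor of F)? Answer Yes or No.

Yes

Ancestors of F (commits reachable by following parents): {A, F, I}.
I is in that set, so it is an ancestor of F.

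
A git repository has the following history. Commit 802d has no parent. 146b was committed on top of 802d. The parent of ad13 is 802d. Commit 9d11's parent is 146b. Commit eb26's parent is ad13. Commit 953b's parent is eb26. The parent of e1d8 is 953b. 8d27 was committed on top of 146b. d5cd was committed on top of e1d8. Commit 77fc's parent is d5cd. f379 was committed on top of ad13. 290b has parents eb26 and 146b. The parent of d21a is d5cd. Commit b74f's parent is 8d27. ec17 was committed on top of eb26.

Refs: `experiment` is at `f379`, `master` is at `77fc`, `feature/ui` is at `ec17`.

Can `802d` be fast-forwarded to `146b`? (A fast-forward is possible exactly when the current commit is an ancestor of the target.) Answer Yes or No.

A fast-forward from 802d to 146b is possible iff 802d is an ancestor of 146b.
Ancestors of 146b: {146b, 802d}.
802d is among them, so fast-forward is possible.

Yes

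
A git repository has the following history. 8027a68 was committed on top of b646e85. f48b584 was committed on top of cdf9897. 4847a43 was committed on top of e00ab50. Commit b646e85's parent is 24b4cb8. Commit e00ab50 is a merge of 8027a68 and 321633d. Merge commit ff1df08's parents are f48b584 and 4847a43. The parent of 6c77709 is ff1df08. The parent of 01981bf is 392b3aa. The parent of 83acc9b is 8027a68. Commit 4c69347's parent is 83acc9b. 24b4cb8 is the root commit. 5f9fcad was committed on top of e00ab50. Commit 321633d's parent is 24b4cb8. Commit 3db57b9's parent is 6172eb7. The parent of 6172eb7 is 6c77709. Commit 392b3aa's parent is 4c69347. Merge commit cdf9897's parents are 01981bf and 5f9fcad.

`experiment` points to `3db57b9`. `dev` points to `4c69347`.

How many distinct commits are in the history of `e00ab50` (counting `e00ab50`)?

5

Walking parent pointers from e00ab50: reachable set = {24b4cb8, 321633d, 8027a68, b646e85, e00ab50}.
That is 5 commits.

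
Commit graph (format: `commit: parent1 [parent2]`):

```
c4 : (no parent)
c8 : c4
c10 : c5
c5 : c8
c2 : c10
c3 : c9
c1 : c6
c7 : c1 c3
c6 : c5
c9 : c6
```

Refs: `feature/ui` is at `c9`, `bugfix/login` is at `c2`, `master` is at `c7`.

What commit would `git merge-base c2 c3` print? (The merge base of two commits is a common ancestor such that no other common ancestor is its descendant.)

c5

Ancestors of c2: {c10, c2, c4, c5, c8}.
Ancestors of c3: {c3, c4, c5, c6, c8, c9}.
Common ancestors: {c4, c5, c8}.
Among these, c5 is not an ancestor of any other common ancestor — it is the merge base.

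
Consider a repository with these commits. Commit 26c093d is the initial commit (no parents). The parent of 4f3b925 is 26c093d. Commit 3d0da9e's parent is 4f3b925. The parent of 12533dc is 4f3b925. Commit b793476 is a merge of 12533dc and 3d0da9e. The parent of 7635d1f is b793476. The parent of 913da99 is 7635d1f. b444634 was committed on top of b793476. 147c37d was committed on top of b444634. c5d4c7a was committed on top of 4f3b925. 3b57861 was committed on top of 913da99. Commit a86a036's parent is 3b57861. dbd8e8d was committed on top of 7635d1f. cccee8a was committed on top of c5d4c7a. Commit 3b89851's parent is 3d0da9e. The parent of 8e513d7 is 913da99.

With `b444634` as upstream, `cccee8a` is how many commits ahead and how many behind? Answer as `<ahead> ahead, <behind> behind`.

2 ahead, 4 behind

Reachable from cccee8a: {26c093d, 4f3b925, c5d4c7a, cccee8a}.
Reachable from b444634: {12533dc, 26c093d, 3d0da9e, 4f3b925, b444634, b793476}.
Only in cccee8a's history (ahead): {c5d4c7a, cccee8a} — 2.
Only in b444634's history (behind): {12533dc, 3d0da9e, b444634, b793476} — 4.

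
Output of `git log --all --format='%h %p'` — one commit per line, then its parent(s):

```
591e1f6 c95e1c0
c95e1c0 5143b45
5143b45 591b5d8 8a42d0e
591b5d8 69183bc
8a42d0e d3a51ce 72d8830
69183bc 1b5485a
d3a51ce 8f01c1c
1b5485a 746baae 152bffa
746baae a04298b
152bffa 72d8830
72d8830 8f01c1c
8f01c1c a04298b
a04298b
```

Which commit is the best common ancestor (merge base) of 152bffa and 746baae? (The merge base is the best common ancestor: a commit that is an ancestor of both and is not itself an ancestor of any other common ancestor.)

a04298b

Ancestors of 152bffa: {152bffa, 72d8830, 8f01c1c, a04298b}.
Ancestors of 746baae: {746baae, a04298b}.
Common ancestors: {a04298b}.
The only common ancestor is a04298b, so it is the merge base.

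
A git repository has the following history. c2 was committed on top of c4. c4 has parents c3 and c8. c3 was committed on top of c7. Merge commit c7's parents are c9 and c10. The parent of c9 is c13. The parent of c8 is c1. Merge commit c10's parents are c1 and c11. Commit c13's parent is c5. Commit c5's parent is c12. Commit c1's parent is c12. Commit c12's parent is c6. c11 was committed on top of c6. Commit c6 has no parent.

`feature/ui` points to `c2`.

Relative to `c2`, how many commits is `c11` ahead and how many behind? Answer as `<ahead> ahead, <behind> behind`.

Reachable from c11: {c11, c6}.
Reachable from c2: {c1, c10, c11, c12, c13, c2, c3, c4, c5, c6, c7, c8, c9}.
Only in c11's history (ahead): {} — 0.
Only in c2's history (behind): {c1, c10, c12, c13, c2, c3, c4, c5, c7, c8, c9} — 11.

0 ahead, 11 behind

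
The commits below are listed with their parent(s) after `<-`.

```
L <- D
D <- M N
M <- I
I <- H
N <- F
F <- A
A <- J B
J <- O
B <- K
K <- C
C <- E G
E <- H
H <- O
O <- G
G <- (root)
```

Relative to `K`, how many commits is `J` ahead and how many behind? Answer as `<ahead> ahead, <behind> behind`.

Reachable from J: {G, J, O}.
Reachable from K: {C, E, G, H, K, O}.
Only in J's history (ahead): {J} — 1.
Only in K's history (behind): {C, E, H, K} — 4.

1 ahead, 4 behind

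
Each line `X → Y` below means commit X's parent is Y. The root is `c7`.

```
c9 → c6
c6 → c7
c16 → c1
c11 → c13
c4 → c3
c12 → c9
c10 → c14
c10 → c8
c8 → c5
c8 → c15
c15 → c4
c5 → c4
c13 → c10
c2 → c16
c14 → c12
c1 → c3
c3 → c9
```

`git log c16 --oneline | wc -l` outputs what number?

6

Walking parent pointers from c16: reachable set = {c1, c16, c3, c6, c7, c9}.
That is 6 commits.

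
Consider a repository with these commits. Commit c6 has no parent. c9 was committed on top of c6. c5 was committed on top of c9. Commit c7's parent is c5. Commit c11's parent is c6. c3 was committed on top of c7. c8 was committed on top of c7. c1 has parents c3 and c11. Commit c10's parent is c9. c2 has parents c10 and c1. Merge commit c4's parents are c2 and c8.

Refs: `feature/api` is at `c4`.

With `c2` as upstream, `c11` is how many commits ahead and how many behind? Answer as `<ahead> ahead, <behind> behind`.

0 ahead, 7 behind

Reachable from c11: {c11, c6}.
Reachable from c2: {c1, c10, c11, c2, c3, c5, c6, c7, c9}.
Only in c11's history (ahead): {} — 0.
Only in c2's history (behind): {c1, c10, c2, c3, c5, c7, c9} — 7.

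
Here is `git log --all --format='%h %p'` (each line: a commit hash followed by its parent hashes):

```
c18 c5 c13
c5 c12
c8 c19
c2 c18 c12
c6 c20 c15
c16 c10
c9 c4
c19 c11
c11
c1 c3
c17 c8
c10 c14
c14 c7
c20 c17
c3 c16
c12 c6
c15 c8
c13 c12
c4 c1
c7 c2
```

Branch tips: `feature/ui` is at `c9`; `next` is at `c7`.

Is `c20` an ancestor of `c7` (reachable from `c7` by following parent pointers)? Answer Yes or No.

Ancestors of c7 (commits reachable by following parents): {c11, c12, c13, c15, c17, c18, c19, c2, c20, c5, c6, c7, c8}.
c20 is in that set, so it is an ancestor of c7.

Yes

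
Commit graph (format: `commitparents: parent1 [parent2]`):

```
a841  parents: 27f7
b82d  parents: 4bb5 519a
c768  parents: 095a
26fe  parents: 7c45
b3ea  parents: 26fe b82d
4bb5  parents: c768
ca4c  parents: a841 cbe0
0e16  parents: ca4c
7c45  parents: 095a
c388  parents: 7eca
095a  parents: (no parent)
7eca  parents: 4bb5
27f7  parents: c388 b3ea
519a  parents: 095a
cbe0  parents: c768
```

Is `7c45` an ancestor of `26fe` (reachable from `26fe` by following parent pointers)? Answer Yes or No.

Yes

Ancestors of 26fe (commits reachable by following parents): {095a, 26fe, 7c45}.
7c45 is in that set, so it is an ancestor of 26fe.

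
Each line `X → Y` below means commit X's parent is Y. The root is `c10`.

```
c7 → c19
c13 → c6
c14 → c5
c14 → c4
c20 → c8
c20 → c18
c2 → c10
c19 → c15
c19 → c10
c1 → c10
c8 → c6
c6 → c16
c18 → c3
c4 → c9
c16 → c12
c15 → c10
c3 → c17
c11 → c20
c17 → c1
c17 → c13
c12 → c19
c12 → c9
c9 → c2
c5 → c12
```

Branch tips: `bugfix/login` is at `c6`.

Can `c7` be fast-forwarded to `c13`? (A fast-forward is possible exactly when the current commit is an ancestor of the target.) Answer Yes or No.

A fast-forward from c7 to c13 is possible iff c7 is an ancestor of c13.
Ancestors of c13: {c10, c12, c13, c15, c16, c19, c2, c6, c9}.
c7 is not among them, so fast-forward is not possible.

No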